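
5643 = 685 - -4958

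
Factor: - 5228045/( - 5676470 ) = 1045609/1135294 = 2^ (-1)*17^( - 1)*47^1*22247^1*33391^( - 1)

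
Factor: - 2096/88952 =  - 2^1*131^1*11119^( - 1 ) = -262/11119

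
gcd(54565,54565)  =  54565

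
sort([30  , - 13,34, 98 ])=[  -  13, 30, 34, 98]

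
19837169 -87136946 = -67299777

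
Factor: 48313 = 48313^1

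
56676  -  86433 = -29757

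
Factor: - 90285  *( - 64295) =3^1*5^2  *  7^1*11^1*13^1* 167^1 * 463^1  =  5804874075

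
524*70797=37097628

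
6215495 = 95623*65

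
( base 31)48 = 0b10000100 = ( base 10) 132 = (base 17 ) 7D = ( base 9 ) 156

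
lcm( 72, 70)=2520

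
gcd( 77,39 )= 1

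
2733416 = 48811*56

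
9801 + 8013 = 17814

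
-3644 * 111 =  - 404484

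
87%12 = 3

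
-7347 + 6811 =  - 536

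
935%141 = 89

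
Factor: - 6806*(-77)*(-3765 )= - 2^1*3^1  *  5^1*7^1*11^1*41^1*83^1*251^1 =- 1973093430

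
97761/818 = 97761/818 = 119.51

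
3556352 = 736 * 4832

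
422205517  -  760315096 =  - 338109579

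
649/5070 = 649/5070 = 0.13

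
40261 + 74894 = 115155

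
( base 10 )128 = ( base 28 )4G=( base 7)242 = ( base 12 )A8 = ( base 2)10000000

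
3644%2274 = 1370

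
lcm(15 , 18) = 90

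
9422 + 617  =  10039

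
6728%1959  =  851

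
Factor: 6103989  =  3^2*678221^1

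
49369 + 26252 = 75621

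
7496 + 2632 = 10128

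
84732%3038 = 2706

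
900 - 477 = 423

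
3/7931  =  3/7931 = 0.00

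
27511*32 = 880352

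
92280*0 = 0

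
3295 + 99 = 3394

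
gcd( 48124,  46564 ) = 4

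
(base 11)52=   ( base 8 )71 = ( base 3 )2010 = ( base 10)57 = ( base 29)1s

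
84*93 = 7812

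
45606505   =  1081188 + 44525317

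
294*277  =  81438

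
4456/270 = 16 + 68/135 = 16.50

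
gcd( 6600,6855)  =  15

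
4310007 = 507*8501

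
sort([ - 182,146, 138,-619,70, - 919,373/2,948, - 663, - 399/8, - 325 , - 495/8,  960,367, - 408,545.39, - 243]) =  [ - 919, - 663, - 619,- 408, - 325, - 243,  -  182, - 495/8, - 399/8, 70, 138,146, 373/2, 367,545.39,948, 960]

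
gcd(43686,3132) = 54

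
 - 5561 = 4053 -9614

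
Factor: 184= 2^3*23^1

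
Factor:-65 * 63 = -3^2*5^1*7^1 * 13^1 = - 4095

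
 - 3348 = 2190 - 5538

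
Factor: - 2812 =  - 2^2*19^1*37^1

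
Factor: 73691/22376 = 2^(-3 )*59^1*1249^1*2797^( - 1 )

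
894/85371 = 298/28457= 0.01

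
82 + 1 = 83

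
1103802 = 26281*42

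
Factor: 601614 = 2^1 * 3^3 *13^1*857^1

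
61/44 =1 + 17/44 = 1.39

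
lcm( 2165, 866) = 4330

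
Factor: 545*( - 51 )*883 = -24542985 = - 3^1*5^1 * 17^1*109^1*883^1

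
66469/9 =66469/9 = 7385.44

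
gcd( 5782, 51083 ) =1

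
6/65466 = 1/10911 = 0.00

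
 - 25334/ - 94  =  12667/47=269.51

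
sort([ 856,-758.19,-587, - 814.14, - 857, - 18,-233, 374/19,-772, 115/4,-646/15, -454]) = [ - 857, - 814.14,-772,-758.19,-587, - 454,-233, - 646/15,  -  18, 374/19,115/4,856]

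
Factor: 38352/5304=94/13=   2^1*13^(  -  1)*47^1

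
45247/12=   3770 + 7/12 = 3770.58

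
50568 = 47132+3436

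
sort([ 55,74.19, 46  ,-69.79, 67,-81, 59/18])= [ - 81, - 69.79, 59/18,46, 55,67,  74.19]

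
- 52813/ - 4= 52813/4=13203.25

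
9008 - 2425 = 6583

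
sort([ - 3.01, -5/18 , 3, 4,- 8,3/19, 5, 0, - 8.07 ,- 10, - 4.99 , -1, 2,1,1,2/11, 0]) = [ - 10,  -  8.07, - 8, - 4.99, - 3.01, - 1 , - 5/18, 0,0, 3/19, 2/11,1, 1, 2 , 3, 4, 5 ]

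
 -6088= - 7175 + 1087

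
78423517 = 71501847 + 6921670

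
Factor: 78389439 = 3^1*26129813^1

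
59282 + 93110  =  152392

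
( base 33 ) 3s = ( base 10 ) 127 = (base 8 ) 177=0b1111111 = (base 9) 151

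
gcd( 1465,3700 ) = 5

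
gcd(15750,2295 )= 45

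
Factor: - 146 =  - 2^1*73^1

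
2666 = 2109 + 557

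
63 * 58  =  3654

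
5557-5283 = 274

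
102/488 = 51/244 = 0.21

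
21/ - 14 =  - 3/2 = -1.50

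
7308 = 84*87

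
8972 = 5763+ 3209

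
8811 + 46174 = 54985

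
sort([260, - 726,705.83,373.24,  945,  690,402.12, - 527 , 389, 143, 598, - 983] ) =[ - 983, - 726, - 527 , 143 , 260, 373.24,389, 402.12, 598,690,705.83, 945] 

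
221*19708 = 4355468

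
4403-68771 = -64368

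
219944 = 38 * 5788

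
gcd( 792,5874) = 66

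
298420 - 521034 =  - 222614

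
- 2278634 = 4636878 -6915512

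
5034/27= 186 + 4/9 = 186.44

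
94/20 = 4  +  7/10 =4.70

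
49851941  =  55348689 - 5496748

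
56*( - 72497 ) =-4059832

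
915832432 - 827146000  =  88686432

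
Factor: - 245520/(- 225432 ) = 110/101 = 2^1*5^1*11^1*101^( - 1)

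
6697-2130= 4567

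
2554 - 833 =1721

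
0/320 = 0 = 0.00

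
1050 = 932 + 118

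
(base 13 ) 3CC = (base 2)1010100011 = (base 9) 830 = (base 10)675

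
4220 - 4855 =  - 635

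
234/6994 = 9/269 = 0.03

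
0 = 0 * 9593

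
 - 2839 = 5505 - 8344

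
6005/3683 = 1 + 2322/3683 = 1.63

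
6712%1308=172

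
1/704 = 1/704 = 0.00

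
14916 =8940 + 5976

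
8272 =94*88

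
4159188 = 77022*54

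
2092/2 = 1046  =  1046.00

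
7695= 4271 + 3424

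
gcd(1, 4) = 1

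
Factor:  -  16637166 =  - 2^1 * 3^2*7^2*13^1*1451^1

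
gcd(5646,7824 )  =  6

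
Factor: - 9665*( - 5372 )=2^2*5^1 * 17^1*79^1*1933^1=51920380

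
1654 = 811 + 843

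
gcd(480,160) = 160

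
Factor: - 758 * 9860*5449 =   -  2^3*5^1* 17^1*29^1*379^1*5449^1  =  - 40725172120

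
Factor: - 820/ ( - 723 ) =2^2*3^(  -  1 )*5^1 *41^1* 241^(- 1 )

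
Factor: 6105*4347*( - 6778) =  - 179877512430 = -2^1*3^4 * 5^1*7^1 *11^1*23^1*37^1*3389^1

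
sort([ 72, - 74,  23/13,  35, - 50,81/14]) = [  -  74,-50,23/13,  81/14, 35, 72]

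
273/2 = 273/2 =136.50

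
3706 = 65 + 3641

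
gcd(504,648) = 72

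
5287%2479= 329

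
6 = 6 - 0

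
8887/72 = 123+31/72 = 123.43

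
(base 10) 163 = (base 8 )243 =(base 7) 322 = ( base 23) 72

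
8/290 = 4/145 = 0.03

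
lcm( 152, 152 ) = 152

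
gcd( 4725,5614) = 7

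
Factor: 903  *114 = 2^1 * 3^2 * 7^1*19^1*43^1 = 102942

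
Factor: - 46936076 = -2^2*11^1*1066729^1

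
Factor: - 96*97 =-2^5*3^1*97^1 = - 9312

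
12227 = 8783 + 3444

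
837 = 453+384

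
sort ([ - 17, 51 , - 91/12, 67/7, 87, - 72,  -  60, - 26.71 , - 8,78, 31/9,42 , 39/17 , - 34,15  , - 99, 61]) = [ - 99, - 72, - 60,- 34, - 26.71, - 17, - 8,  -  91/12, 39/17, 31/9 , 67/7, 15,42,  51 , 61,78 , 87] 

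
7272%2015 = 1227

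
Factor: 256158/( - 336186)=- 749/983 = - 7^1*107^1*983^ ( - 1) 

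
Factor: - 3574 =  - 2^1*1787^1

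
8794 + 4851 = 13645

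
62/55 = 1+ 7/55 = 1.13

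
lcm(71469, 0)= 0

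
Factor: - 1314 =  - 2^1*3^2*73^1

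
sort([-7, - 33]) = [  -  33 ,  -  7 ] 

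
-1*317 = -317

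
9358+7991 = 17349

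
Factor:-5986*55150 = -330127900 = - 2^2 * 5^2*41^1 *73^1*1103^1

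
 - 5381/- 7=5381/7 = 768.71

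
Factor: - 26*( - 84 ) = 2184  =  2^3*3^1*7^1*13^1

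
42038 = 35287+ 6751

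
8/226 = 4/113 = 0.04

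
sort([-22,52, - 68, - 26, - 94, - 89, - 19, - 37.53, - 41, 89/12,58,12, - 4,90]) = [ - 94, - 89, - 68, - 41 ,- 37.53,- 26, - 22,-19, - 4,89/12 , 12,  52, 58, 90]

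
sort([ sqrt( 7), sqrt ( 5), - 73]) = [ - 73, sqrt(5 ), sqrt( 7 )]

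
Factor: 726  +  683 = 1409 = 1409^1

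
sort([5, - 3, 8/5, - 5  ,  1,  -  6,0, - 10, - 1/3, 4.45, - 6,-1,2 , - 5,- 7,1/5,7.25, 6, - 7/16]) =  [-10 ,-7 ,-6,  -  6, - 5 , - 5,- 3,  -  1,-7/16,-1/3,  0,1/5 , 1 , 8/5 , 2,4.45, 5, 6,  7.25] 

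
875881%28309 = 26611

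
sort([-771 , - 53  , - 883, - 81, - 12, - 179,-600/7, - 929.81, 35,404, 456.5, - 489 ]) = [ - 929.81, - 883, - 771, - 489, - 179, - 600/7,- 81, - 53, - 12 , 35,404,456.5] 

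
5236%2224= 788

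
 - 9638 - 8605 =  -18243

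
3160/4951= 3160/4951 = 0.64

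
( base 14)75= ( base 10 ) 103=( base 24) 47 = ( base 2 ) 1100111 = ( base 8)147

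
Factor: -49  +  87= 2^1*19^1   =  38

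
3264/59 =55 + 19/59 =55.32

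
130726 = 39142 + 91584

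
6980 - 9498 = - 2518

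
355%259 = 96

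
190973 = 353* 541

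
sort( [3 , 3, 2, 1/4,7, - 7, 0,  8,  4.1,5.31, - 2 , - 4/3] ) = [ - 7, - 2, - 4/3,0,1/4,2 , 3, 3,4.1  ,  5.31 , 7,8 ] 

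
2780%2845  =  2780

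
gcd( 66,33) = 33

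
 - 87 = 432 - 519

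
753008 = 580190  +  172818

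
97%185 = 97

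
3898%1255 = 133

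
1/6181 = 1/6181=0.00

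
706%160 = 66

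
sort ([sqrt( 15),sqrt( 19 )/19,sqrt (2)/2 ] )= [ sqrt(19 ) /19,sqrt(2)/2, sqrt( 15 ) ]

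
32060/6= 16030/3 = 5343.33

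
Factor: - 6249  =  -3^1*2083^1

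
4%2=0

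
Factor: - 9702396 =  - 2^2*3^3*11^1*8167^1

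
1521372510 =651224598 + 870147912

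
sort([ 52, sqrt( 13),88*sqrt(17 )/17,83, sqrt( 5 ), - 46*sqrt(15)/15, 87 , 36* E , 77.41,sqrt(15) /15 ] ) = [-46*sqrt(15)/15, sqrt( 15 )/15, sqrt( 5 )  ,  sqrt(13 ), 88*sqrt(17) /17, 52, 77.41,83,87, 36*  E] 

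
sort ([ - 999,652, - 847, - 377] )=[- 999,  -  847, - 377,652 ]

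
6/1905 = 2/635=0.00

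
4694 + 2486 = 7180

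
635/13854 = 635/13854   =  0.05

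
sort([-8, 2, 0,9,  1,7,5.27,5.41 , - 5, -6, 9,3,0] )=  [ - 8,-6 , - 5,0, 0,1,2 , 3, 5.27,  5.41,7, 9 , 9 ] 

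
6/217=6/217 = 0.03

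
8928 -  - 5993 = 14921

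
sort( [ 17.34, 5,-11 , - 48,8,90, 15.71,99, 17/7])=[ - 48,- 11,  17/7 , 5,8, 15.71, 17.34, 90, 99]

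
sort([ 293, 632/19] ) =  [ 632/19, 293]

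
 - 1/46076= - 1/46076  =  - 0.00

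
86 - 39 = 47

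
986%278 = 152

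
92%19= 16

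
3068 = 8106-5038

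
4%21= 4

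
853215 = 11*77565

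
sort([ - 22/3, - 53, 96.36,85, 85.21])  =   [-53,-22/3 , 85, 85.21, 96.36]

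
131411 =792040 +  - 660629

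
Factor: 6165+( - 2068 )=4097=17^1*  241^1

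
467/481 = 467/481 =0.97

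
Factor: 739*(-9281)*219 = -3^1*73^1*739^1*9281^1 = - 1502046321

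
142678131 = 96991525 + 45686606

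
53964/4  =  13491 = 13491.00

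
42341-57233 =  - 14892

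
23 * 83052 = 1910196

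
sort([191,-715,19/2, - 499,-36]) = [ - 715,-499, - 36,19/2,  191]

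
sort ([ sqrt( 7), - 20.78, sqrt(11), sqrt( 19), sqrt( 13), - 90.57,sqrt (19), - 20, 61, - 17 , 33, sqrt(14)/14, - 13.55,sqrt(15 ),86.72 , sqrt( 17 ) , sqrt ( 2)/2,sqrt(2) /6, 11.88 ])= [-90.57, - 20.78, - 20 , - 17,-13.55,sqrt( 2 )/6,sqrt( 14)/14 , sqrt(2)/2, sqrt(7 ), sqrt (11),sqrt( 13),sqrt( 15 ) , sqrt ( 17 ),sqrt(19 ),sqrt(19 ), 11.88, 33,61,86.72]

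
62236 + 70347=132583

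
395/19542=395/19542  =  0.02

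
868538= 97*8954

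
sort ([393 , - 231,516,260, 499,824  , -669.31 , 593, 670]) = [ - 669.31, - 231, 260,  393,499,516  ,  593, 670, 824]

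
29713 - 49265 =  - 19552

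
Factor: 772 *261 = 201492 = 2^2 *3^2 * 29^1*193^1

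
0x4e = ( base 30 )2i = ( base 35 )28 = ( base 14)58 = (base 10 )78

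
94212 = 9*10468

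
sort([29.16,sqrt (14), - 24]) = [ - 24,  sqrt(14 ),29.16 ] 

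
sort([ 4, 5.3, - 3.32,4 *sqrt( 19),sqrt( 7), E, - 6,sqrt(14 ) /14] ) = [-6 , - 3.32,sqrt( 14)/14, sqrt( 7),  E,4,5.3,4*sqrt( 19 ) ]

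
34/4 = 17/2 = 8.50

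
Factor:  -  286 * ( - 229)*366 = 23970804 = 2^2*3^1*11^1  *  13^1*61^1*229^1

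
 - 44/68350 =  - 1 + 34153/34175 = - 0.00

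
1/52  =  1/52 = 0.02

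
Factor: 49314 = 2^1*3^1*8219^1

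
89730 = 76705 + 13025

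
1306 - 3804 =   -  2498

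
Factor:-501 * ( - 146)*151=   2^1 * 3^1*73^1*151^1*167^1 =11045046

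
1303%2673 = 1303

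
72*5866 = 422352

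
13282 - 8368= 4914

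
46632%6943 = 4974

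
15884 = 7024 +8860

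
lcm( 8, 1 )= 8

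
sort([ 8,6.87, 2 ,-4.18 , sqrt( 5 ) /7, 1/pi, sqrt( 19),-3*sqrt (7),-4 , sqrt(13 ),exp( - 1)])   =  [ - 3*sqrt(7),-4.18,-4,1/pi,sqrt( 5)/7,exp(  -  1), 2,sqrt( 13), sqrt( 19), 6.87,8 ]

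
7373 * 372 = 2742756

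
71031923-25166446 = 45865477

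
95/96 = 95/96=0.99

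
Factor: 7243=7243^1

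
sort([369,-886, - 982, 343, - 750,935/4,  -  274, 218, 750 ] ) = [ - 982, - 886 , - 750, - 274, 218, 935/4 , 343, 369, 750 ] 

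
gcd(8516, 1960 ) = 4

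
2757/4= 689 + 1/4=689.25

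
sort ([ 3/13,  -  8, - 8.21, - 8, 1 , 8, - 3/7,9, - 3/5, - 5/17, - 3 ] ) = [ - 8.21  , - 8 , - 8, - 3, - 3/5 , - 3/7 , - 5/17,  3/13,1, 8, 9]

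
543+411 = 954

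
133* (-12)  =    -  1596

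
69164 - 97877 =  - 28713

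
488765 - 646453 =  - 157688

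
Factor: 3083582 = 2^1*1541791^1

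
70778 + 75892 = 146670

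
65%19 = 8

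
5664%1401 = 60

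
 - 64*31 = -1984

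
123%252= 123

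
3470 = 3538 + -68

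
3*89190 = 267570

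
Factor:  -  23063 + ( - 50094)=  -  7^2 *1493^1 = - 73157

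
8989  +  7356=16345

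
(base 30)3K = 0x6E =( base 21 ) 55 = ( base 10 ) 110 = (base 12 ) 92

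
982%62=52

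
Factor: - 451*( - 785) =5^1 * 11^1 *41^1*157^1 = 354035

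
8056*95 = 765320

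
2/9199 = 2/9199 = 0.00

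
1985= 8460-6475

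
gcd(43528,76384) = 8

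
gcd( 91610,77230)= 10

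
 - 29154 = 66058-95212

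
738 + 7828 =8566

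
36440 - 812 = 35628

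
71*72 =5112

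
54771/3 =18257= 18257.00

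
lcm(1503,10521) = 10521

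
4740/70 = 67 + 5/7 = 67.71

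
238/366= 119/183 =0.65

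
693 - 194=499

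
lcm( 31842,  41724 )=1209996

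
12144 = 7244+4900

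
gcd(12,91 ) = 1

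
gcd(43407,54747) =63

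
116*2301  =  266916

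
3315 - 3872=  - 557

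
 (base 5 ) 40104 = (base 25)414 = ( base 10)2529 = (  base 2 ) 100111100001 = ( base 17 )8cd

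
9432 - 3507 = 5925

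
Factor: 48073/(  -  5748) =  - 2^( -2) * 3^( - 1 )*479^(  -  1 )*48073^1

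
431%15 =11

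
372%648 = 372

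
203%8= 3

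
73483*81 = 5952123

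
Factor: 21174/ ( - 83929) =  - 2^1*3^1*17^( - 1 )*3529^1*4937^( - 1)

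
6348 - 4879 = 1469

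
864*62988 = 54421632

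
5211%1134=675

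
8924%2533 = 1325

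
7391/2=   3695 +1/2 = 3695.50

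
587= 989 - 402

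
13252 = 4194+9058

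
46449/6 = 7741+1/2 = 7741.50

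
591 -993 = - 402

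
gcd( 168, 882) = 42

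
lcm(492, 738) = 1476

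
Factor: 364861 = 7^1*47^1*1109^1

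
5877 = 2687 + 3190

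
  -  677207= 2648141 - 3325348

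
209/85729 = 209/85729 = 0.00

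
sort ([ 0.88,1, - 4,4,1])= [ - 4,0.88, 1,1, 4]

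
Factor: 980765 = 5^1*53^1*3701^1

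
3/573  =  1/191 =0.01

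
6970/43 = 6970/43 = 162.09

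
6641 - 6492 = 149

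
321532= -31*( - 10372 ) 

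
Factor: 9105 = 3^1* 5^1*  607^1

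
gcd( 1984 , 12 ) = 4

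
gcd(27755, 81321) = 1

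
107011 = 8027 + 98984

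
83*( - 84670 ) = - 7027610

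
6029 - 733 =5296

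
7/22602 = 7/22602  =  0.00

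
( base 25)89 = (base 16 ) D1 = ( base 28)7D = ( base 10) 209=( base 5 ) 1314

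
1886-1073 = 813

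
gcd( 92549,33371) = 1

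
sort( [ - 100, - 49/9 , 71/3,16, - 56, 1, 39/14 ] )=[ - 100 , -56,-49/9, 1 , 39/14,16,71/3 ]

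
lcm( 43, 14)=602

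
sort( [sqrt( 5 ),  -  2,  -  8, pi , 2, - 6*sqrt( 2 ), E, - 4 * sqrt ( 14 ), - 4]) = [  -  4*sqrt (14 ), - 6*sqrt(2 ), - 8, - 4, - 2, 2, sqrt(5), E,pi ] 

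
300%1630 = 300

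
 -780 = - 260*3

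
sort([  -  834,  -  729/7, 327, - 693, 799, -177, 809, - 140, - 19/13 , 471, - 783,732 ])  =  [ -834, - 783, - 693, - 177, - 140, - 729/7, - 19/13,327,471 , 732,799,809] 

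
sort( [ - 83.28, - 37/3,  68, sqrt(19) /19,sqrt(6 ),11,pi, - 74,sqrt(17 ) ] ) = [-83.28,-74,  -  37/3,sqrt(19 )/19, sqrt( 6), pi,sqrt( 17 ), 11,68]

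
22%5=2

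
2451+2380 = 4831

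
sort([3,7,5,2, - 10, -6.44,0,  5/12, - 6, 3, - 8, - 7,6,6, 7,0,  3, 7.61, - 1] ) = [  -  10, -8, - 7 ,-6.44, - 6,  -  1,0, 0, 5/12, 2, 3 , 3,3,5,6,6,7,7,7.61]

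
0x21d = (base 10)541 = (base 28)j9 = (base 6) 2301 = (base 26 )kl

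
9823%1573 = 385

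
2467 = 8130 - 5663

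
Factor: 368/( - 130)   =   - 2^3*5^( - 1 )*13^( - 1)*23^1 = - 184/65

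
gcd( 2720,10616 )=8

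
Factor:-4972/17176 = - 2^( - 1 )*  11^1 * 19^( - 1 ) = - 11/38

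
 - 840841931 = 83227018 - 924068949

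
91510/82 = 1115 + 40/41 = 1115.98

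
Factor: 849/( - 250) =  - 2^(-1)*3^1*5^( - 3 )*283^1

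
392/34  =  196/17 = 11.53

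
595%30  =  25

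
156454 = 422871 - 266417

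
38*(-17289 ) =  - 656982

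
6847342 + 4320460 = 11167802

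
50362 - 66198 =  - 15836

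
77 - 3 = 74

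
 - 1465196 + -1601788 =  - 3066984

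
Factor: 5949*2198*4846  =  63365821092 = 2^2*3^2*7^1*157^1*661^1*2423^1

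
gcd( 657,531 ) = 9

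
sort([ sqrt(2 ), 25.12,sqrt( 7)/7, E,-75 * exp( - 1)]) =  [ - 75*exp( - 1),sqrt( 7)/7,  sqrt( 2),  E,25.12 ] 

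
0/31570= 0 = 0.00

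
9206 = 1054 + 8152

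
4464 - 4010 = 454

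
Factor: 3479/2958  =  2^(-1 )*3^( - 1 )*7^2*17^( - 1 )*29^( - 1)*71^1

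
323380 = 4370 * 74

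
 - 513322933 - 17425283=-530748216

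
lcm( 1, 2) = 2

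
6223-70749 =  - 64526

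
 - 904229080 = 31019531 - 935248611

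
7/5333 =7/5333 = 0.00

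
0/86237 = 0=0.00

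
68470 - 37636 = 30834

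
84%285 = 84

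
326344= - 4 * (- 81586)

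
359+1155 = 1514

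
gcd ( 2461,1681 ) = 1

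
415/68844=415/68844 = 0.01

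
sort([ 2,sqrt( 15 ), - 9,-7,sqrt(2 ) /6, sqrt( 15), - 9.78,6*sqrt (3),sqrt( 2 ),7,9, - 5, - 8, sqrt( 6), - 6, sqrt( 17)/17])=[ - 9.78,  -  9,-8, - 7, - 6 ,-5,sqrt( 2 ) /6,sqrt( 17 ) /17,sqrt( 2),2 , sqrt ( 6),sqrt( 15 ), sqrt( 15),7,9, 6*sqrt( 3)]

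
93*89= 8277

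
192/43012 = 48/10753  =  0.00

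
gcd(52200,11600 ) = 5800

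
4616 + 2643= 7259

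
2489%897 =695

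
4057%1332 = 61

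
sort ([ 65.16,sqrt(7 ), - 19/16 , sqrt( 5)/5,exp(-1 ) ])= [ - 19/16 , exp( - 1),sqrt( 5 )/5, sqrt (7 ),65.16]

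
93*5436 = 505548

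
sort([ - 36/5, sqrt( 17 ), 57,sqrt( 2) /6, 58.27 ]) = [- 36/5,sqrt ( 2 )/6,sqrt( 17 ),57 , 58.27]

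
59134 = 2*29567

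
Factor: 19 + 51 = 2^1*5^1 * 7^1 = 70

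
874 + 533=1407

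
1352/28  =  48 + 2/7  =  48.29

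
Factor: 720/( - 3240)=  - 2^1 *3^ (-2) =- 2/9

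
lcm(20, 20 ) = 20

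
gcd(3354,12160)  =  2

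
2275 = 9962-7687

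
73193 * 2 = 146386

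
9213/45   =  3071/15=204.73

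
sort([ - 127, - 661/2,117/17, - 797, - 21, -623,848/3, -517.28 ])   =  [-797, - 623,-517.28, - 661/2,-127  ,  -  21,117/17, 848/3 ]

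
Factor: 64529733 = 3^1*223^1*96457^1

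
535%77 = 73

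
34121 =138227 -104106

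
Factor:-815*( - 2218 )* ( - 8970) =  - 2^2*3^1 *5^2*13^1*23^1 * 163^1*1109^1=- 16214799900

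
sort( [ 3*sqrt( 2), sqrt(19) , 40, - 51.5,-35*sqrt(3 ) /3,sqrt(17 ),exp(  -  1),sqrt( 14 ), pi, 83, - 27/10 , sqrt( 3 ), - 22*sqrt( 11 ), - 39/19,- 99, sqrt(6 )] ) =[ - 99, - 22*sqrt(11),-51.5, - 35*sqrt(3)/3, - 27/10 ,-39/19, exp( -1) , sqrt( 3) , sqrt (6) , pi, sqrt(14),  sqrt(17),3 * sqrt( 2 ), sqrt (19 ) , 40 , 83] 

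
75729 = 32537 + 43192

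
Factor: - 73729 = - 17^1*4337^1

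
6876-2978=3898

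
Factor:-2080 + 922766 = 2^1*13^1*17^1 * 2083^1 = 920686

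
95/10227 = 95/10227 = 0.01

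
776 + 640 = 1416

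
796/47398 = 398/23699=0.02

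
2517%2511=6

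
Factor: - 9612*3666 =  - 2^3*3^4*13^1*47^1*89^1 = -  35237592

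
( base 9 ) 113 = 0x5D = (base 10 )93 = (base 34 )2p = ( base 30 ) 33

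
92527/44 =2102+39/44  =  2102.89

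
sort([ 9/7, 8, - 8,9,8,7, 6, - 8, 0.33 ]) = [ - 8 , - 8,0.33, 9/7, 6,  7,  8,8,  9] 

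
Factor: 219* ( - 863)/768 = -62999/256 = - 2^( - 8 ) *73^1*863^1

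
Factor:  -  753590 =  - 2^1*5^1*179^1 * 421^1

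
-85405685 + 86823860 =1418175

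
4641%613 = 350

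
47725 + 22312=70037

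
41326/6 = 6887 + 2/3 = 6887.67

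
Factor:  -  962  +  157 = - 5^1*7^1*23^1   =  - 805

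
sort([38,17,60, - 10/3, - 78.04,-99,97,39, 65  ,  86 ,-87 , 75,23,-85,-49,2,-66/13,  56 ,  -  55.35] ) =[ - 99, - 87,-85, - 78.04, - 55.35, - 49,-66/13 ,-10/3,2, 17,23, 38,39 , 56,60,65, 75,86,97 ]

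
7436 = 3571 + 3865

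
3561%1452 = 657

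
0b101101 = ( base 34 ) 1b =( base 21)23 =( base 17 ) 2b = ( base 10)45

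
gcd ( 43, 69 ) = 1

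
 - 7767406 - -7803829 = 36423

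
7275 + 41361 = 48636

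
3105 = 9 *345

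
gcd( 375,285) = 15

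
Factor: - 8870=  - 2^1  *  5^1*887^1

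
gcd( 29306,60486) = 2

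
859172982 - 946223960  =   - 87050978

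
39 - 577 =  - 538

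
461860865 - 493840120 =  - 31979255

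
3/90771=1/30257 = 0.00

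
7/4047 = 7/4047 = 0.00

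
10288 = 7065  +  3223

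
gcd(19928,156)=4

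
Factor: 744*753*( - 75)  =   - 42017400 = -2^3*3^3*5^2*31^1*251^1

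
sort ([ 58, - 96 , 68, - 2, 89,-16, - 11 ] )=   [ - 96, - 16, - 11, - 2,58,68, 89]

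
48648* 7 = 340536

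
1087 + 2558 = 3645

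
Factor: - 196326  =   - 2^1*3^2*13^1*839^1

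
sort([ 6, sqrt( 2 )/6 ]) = [ sqrt( 2 )/6, 6]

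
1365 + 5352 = 6717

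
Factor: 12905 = 5^1 * 29^1 * 89^1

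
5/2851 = 5/2851  =  0.00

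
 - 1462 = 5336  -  6798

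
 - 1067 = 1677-2744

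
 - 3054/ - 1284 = 509/214 = 2.38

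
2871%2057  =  814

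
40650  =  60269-19619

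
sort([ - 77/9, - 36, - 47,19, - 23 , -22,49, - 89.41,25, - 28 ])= [ - 89.41,  -  47,-36, -28, -23,- 22, - 77/9, 19,25 , 49]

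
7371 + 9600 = 16971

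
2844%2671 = 173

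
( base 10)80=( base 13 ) 62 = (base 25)35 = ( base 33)2e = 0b1010000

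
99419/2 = 99419/2 = 49709.50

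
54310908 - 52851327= 1459581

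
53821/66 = 815  +  31/66 = 815.47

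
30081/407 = 813/11 = 73.91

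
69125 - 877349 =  - 808224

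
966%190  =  16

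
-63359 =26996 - 90355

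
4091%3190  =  901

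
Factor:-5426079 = -3^1 * 881^1*2053^1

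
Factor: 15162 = 2^1*3^1*7^1*19^2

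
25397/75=338 + 47/75  =  338.63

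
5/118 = 5/118 =0.04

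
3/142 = 3/142 = 0.02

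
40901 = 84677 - 43776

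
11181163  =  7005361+4175802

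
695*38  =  26410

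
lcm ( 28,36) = 252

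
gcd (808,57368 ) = 808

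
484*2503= 1211452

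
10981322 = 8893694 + 2087628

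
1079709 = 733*1473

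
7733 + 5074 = 12807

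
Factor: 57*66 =2^1*3^2*11^1*  19^1 = 3762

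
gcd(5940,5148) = 396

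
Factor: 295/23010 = 2^( - 1 )*3^ ( - 1 )*13^( - 1 )   =  1/78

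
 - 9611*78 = - 749658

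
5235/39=1745/13 = 134.23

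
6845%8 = 5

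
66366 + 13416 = 79782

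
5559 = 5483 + 76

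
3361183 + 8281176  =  11642359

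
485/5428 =485/5428  =  0.09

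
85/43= 85/43  =  1.98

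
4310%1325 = 335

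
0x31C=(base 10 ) 796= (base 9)1074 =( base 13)493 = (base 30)QG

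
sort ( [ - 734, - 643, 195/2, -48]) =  [ - 734,-643, - 48 , 195/2]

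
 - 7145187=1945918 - 9091105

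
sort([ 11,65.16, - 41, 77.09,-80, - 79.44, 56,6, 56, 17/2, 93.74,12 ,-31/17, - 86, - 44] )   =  [ - 86, - 80,  -  79.44, - 44,-41, - 31/17, 6, 17/2,11, 12,56, 56, 65.16,77.09, 93.74]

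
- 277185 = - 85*3261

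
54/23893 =54/23893 =0.00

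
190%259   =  190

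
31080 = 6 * 5180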